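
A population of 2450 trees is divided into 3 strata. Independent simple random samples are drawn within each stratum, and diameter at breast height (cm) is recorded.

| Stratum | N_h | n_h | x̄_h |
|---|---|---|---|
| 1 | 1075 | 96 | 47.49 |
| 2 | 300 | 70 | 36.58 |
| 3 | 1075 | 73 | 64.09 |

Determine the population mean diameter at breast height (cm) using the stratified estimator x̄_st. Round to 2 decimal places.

x̄_st ≈ 53.44

N = Σ N_h = 2450. Stratum weights W_h = N_h/N.
x̄_st = (1075·47.49 + 300·36.58 + 1075·64.09) / 2450 = 53.4378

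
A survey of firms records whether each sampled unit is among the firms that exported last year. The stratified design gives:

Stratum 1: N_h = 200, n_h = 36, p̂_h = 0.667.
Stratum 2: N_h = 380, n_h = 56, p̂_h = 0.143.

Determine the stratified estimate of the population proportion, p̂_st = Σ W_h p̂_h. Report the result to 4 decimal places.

p̂_st ≈ 0.3237

N = 580; stratum weights W_h = N_h/N.
p̂_st = Σ W_h p̂_h = (200·0.667 + 380·0.143)/580 = 0.32369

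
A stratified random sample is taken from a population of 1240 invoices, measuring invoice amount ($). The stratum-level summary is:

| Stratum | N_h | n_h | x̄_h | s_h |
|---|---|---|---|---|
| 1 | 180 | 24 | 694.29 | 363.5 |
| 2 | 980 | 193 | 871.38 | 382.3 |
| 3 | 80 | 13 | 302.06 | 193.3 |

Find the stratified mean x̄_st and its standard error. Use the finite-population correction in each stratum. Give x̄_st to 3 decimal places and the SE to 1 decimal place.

x̄_st ≈ 808.943, SE ≈ 22.1

x̄_st = Σ W_h x̄_h = (180·694.29 + 980·871.38 + 80·302.06)/1240 = 808.94306
V̂(x̄_st) = Σ W_h² (1 − n_h/N_h) s_h²/n_h, with W_h = N_h/N and N = 1240:
  stratum 1: (180/1240)²·(1 − 24/180)·363.5²/24 = 100.543
  stratum 2: (980/1240)²·(1 − 193/980)·382.3²/193 = 379.847
  stratum 3: (80/1240)²·(1 − 13/80)·193.3²/13 = 10.0194
V̂(x̄_st) = 490.409
SE(x̄_st) = √490.409 = 22.1452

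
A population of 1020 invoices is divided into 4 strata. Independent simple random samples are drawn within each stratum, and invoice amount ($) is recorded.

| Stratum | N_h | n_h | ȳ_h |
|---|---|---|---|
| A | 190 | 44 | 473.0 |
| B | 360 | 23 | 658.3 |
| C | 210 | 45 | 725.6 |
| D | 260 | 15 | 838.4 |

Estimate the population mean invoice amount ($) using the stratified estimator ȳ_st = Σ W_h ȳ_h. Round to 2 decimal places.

N = Σ N_h = 1020. Stratum weights W_h = N_h/N.
ȳ_st = (190·473.0 + 360·658.3 + 210·725.6 + 260·838.4) / 1020 = 683.5471

ȳ_st ≈ 683.55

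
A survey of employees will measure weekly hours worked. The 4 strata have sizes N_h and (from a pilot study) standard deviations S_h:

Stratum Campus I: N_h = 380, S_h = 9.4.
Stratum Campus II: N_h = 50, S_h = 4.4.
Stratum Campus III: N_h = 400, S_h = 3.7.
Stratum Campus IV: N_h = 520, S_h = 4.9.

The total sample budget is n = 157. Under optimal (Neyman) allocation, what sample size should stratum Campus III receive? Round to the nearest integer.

30

Neyman allocation: n_h = n · N_h S_h / Σ N_i S_i, with n = 157.
  stratum Campus I: N_h·S_h = 380·9.4 = 3572.00
  stratum Campus II: N_h·S_h = 50·4.4 = 220.00
  stratum Campus III: N_h·S_h = 400·3.7 = 1480.00
  stratum Campus IV: N_h·S_h = 520·4.9 = 2548.00
Σ N_h S_h = 7820.00
n for stratum Campus III = 157·1480.00/7820.00 = 29.714 → 30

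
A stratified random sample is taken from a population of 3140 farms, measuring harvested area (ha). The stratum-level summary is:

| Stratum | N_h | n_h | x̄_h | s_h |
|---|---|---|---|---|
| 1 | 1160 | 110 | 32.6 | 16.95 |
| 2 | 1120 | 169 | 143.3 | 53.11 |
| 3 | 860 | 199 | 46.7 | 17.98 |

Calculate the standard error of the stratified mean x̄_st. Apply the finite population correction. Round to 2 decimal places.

SE(x̄_st) ≈ 1.49

V̂(x̄_st) = Σ W_h² (1 − n_h/N_h) s_h²/n_h, with W_h = N_h/N and N = 3140:
  stratum 1: (1160/3140)²·(1 − 110/1160)·16.95²/110 = 0.322652
  stratum 2: (1120/3140)²·(1 − 169/1120)·53.11²/169 = 1.80304
  stratum 3: (860/3140)²·(1 − 199/860)·17.98²/199 = 0.0936628
V̂(x̄_st) = 2.21935
SE(x̄_st) = √2.21935 = 1.48975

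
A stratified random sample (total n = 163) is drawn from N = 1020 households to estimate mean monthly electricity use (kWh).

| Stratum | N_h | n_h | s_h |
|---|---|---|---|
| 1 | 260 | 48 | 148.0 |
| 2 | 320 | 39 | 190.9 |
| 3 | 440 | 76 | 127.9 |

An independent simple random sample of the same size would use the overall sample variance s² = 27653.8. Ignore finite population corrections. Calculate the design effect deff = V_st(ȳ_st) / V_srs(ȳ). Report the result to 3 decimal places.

deff ≈ 0.953

V̂(ȳ_st) = Σ W_h² s_h²/n_h, with W_h = N_h/N and N = 1020:
  stratum 1: (260/1020)²·148.0²/48 = 29.6503
  stratum 2: (320/1020)²·190.9²/39 = 91.9701
  stratum 3: (440/1020)²·127.9²/76 = 40.0528
V_st = 161.673
V_srs = s²/n = 27653.8/163 = 169.655
deff = V_st / V_srs = 161.673/169.655 = 0.9530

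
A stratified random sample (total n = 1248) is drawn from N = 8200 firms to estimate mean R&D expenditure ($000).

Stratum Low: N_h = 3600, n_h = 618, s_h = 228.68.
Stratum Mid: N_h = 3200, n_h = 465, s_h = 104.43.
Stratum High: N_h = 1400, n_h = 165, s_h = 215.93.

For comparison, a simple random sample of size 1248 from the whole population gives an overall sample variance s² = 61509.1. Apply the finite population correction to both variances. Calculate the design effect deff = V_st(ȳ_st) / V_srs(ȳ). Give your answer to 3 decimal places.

V̂(ȳ_st) = Σ W_h² (1 − n_h/N_h) s_h²/n_h, with W_h = N_h/N and N = 8200:
  stratum Low: (3600/8200)²·(1 − 618/3600)·228.68²/618 = 13.5098
  stratum Mid: (3200/8200)²·(1 − 465/3200)·104.43²/465 = 3.05265
  stratum High: (1400/8200)²·(1 − 165/1400)·215.93²/165 = 7.26623
V_st = 23.8287
V_srs = (1 − 1248/8200)·61509.1/1248 = 41.785
deff = V_st / V_srs = 23.8287/41.785 = 0.5703

deff ≈ 0.570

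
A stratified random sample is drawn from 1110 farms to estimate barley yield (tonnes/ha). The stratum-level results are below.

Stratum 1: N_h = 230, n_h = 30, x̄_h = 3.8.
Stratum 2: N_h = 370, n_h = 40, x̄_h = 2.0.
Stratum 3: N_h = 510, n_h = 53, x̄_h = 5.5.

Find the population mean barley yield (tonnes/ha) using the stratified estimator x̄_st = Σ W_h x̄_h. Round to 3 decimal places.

N = Σ N_h = 1110. Stratum weights W_h = N_h/N.
x̄_st = (230·3.8 + 370·2.0 + 510·5.5) / 1110 = 3.98108

x̄_st ≈ 3.981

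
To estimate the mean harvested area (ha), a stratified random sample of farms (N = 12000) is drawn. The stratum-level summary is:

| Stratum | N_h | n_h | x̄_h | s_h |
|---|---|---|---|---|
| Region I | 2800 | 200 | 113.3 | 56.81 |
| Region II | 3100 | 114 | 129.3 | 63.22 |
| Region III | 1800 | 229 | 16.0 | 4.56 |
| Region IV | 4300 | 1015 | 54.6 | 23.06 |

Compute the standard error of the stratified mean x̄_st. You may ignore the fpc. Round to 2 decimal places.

V̂(x̄_st) = Σ W_h² s_h²/n_h, with W_h = N_h/N and N = 12000:
  stratum Region I: (2800/12000)²·56.81²/200 = 0.878563
  stratum Region II: (3100/12000)²·63.22²/114 = 2.33973
  stratum Region III: (1800/12000)²·4.56²/229 = 0.00204304
  stratum Region IV: (4300/12000)²·23.06²/1015 = 0.0672709
V̂(x̄_st) = 3.2876
SE(x̄_st) = √3.2876 = 1.81317

SE(x̄_st) ≈ 1.81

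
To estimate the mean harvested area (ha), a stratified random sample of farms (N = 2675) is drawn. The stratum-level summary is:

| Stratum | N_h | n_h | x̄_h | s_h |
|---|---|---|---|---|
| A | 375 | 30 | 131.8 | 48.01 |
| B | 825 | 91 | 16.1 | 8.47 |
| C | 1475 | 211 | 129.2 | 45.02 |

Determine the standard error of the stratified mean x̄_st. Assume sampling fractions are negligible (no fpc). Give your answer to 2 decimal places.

SE(x̄_st) ≈ 2.12

V̂(x̄_st) = Σ W_h² s_h²/n_h, with W_h = N_h/N and N = 2675:
  stratum A: (375/2675)²·48.01²/30 = 1.50993
  stratum B: (825/2675)²·8.47²/91 = 0.074987
  stratum C: (1475/2675)²·45.02²/211 = 2.92055
V̂(x̄_st) = 4.50547
SE(x̄_st) = √4.50547 = 2.12261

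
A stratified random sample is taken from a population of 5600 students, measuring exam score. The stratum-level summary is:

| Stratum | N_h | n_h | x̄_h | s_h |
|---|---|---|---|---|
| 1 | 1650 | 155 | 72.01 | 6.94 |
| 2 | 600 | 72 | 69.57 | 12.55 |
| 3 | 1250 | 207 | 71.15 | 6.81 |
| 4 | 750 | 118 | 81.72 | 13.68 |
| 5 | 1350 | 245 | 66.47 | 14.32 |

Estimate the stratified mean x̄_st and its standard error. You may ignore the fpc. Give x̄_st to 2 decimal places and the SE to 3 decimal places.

x̄_st = Σ W_h x̄_h = (1650·72.01 + 600·69.57 + 1250·71.15 + 750·81.72 + 1350·66.47)/5600 = 71.52152
V̂(x̄_st) = Σ W_h² s_h²/n_h, with W_h = N_h/N and N = 5600:
  stratum 1: (1650/5600)²·6.94²/155 = 0.0269761
  stratum 2: (600/5600)²·12.55²/72 = 0.025112
  stratum 3: (1250/5600)²·6.81²/207 = 0.0111627
  stratum 4: (750/5600)²·13.68²/118 = 0.028447
  stratum 5: (1350/5600)²·14.32²/245 = 0.048642
V̂(x̄_st) = 0.14034
SE(x̄_st) = √0.14034 = 0.37462

x̄_st ≈ 71.52, SE ≈ 0.375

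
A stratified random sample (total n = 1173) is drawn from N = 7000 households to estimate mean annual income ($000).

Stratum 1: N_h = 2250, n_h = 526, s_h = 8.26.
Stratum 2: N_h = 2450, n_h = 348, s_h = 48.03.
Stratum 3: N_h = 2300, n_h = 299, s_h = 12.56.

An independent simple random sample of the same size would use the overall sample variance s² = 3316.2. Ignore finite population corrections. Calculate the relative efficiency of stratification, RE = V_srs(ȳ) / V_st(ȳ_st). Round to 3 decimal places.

RE ≈ 3.204

V̂(ȳ_st) = Σ W_h² s_h²/n_h, with W_h = N_h/N and N = 7000:
  stratum 1: (2250/7000)²·8.26²/526 = 0.0134012
  stratum 2: (2450/7000)²·48.03²/348 = 0.812049
  stratum 3: (2300/7000)²·12.56²/299 = 0.0569597
V_st = 0.882409
V_srs = s²/n = 3316.2/1173 = 2.82711
Relative efficiency = V_srs / V_st = 2.82711/0.882409 = 3.2039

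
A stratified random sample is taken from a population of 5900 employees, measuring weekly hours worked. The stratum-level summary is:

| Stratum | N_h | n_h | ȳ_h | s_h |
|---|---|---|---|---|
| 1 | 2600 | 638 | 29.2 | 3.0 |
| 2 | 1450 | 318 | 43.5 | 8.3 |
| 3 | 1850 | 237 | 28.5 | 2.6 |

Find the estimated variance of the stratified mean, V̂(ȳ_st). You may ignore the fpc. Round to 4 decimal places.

V̂(ȳ_st) ≈ 0.0186

V̂(ȳ_st) = Σ W_h² s_h²/n_h, with W_h = N_h/N and N = 5900:
  stratum 1: (2600/5900)²·3.0²/638 = 0.00273946
  stratum 2: (1450/5900)²·8.3²/318 = 0.0130846
  stratum 3: (1850/5900)²·2.6²/237 = 0.00280439
V̂(ȳ_st) = 0.0186285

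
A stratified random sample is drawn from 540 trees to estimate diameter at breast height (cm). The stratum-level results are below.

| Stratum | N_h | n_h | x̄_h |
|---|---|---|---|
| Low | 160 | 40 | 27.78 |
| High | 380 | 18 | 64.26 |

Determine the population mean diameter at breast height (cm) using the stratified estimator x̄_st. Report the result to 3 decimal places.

N = Σ N_h = 540. Stratum weights W_h = N_h/N.
x̄_st = (160·27.78 + 380·64.26) / 540 = 53.45111

x̄_st ≈ 53.451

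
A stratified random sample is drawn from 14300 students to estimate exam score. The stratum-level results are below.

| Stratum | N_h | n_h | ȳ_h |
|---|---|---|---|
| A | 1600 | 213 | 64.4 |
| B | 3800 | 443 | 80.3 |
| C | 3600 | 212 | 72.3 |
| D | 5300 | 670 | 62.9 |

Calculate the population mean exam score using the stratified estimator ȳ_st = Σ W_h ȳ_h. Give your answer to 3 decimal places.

N = Σ N_h = 14300. Stratum weights W_h = N_h/N.
ȳ_st = (1600·64.4 + 3800·80.3 + 3600·72.3 + 5300·62.9) / 14300 = 70.05804

ȳ_st ≈ 70.058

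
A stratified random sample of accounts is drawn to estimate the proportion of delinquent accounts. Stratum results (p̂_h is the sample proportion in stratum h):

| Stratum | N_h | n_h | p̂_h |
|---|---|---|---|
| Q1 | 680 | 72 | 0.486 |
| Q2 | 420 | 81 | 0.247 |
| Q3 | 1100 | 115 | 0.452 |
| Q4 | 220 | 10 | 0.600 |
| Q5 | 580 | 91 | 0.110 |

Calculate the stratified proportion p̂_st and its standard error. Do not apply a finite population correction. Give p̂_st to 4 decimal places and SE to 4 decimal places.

p̂_st ≈ 0.3757, SE ≈ 0.0265

N = 3000; stratum weights W_h = N_h/N.
p̂_st = Σ W_h p̂_h = (680·0.486 + 420·0.247 + 1100·0.452 + 220·0.600 + 580·0.110)/3000 = 0.37574
V̂(p̂_st) = Σ W_h² p̂_h(1−p̂_h)/(n_h−1):
  stratum Q1: (680/3000)²·0.486·0.514/71 = 0.000180766
  stratum Q2: (420/3000)²·0.247·0.753/80 = 4.55678e-05
  stratum Q3: (1100/3000)²·0.452·0.548/114 = 0.000292117
  stratum Q4: (220/3000)²·0.600·0.400/9 = 0.000143407
  stratum Q5: (580/3000)²·0.110·0.890/90 = 4.06587e-05
V̂(p̂_st) = 0.000702517; SE = √V̂ = 0.026505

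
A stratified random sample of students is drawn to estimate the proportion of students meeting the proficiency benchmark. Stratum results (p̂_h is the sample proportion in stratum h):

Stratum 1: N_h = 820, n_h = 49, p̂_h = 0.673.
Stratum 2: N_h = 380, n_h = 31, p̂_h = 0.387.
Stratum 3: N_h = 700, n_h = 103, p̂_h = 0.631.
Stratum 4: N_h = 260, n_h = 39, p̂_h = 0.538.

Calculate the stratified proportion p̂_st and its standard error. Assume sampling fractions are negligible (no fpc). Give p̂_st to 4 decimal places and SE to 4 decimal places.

p̂_st ≈ 0.5928, SE ≈ 0.0352

N = 2160; stratum weights W_h = N_h/N.
p̂_st = Σ W_h p̂_h = (820·0.673 + 380·0.387 + 700·0.631 + 260·0.538)/2160 = 0.59282
V̂(p̂_st) = Σ W_h² p̂_h(1−p̂_h)/(n_h−1):
  stratum 1: (820/2160)²·0.673·0.327/48 = 0.000660757
  stratum 2: (380/2160)²·0.387·0.613/30 = 0.000244743
  stratum 3: (700/2160)²·0.631·0.369/102 = 0.000239742
  stratum 4: (260/2160)²·0.538·0.462/38 = 9.4772e-05
V̂(p̂_st) = 0.00124001; SE = √V̂ = 0.0352138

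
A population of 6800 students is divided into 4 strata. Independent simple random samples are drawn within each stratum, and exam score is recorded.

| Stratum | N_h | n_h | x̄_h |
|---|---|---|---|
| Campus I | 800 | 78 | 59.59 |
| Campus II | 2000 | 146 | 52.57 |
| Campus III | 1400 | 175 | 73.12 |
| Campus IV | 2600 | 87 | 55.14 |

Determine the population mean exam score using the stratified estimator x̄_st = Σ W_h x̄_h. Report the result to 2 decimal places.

N = Σ N_h = 6800. Stratum weights W_h = N_h/N.
x̄_st = (800·59.59 + 2000·52.57 + 1400·73.12 + 2600·55.14) / 6800 = 58.6094

x̄_st ≈ 58.61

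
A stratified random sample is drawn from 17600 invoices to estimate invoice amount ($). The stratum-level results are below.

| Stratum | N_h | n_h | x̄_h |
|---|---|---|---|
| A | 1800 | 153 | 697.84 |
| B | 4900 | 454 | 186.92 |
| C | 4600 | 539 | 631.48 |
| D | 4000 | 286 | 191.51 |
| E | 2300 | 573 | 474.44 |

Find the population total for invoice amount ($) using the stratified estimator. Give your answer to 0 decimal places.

τ̂_st = Σ N_h x̄_h = 1800·697.84 + 4900·186.92 + 4600·631.48 + 4000·191.51 + 2300·474.44 = 6934080

τ̂_st ≈ 6934080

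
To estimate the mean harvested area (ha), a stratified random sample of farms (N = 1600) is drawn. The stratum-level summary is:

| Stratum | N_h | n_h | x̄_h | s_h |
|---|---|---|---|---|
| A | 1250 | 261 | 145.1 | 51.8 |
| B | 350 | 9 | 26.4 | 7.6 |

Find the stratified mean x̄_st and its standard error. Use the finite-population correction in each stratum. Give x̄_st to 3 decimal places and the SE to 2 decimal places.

x̄_st = Σ W_h x̄_h = (1250·145.1 + 350·26.4)/1600 = 119.13438
V̂(x̄_st) = Σ W_h² (1 − n_h/N_h) s_h²/n_h, with W_h = N_h/N and N = 1600:
  stratum A: (1250/1600)²·(1 − 261/1250)·51.8²/261 = 4.96461
  stratum B: (350/1600)²·(1 − 9/350)·7.6²/9 = 0.299204
V̂(x̄_st) = 5.26382
SE(x̄_st) = √5.26382 = 2.2943

x̄_st ≈ 119.134, SE ≈ 2.29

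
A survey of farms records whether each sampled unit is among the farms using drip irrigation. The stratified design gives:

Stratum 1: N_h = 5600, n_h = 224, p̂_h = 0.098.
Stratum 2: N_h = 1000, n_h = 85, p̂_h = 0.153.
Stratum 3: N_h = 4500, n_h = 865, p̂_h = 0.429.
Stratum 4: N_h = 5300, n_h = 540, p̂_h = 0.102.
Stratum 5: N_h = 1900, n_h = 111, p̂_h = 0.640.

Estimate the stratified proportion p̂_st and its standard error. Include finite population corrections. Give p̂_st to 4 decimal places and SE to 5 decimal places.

N = 18300; stratum weights W_h = N_h/N.
p̂_st = Σ W_h p̂_h = (5600·0.098 + 1000·0.153 + 4500·0.429 + 5300·0.102 + 1900·0.640)/18300 = 0.23983
V̂(p̂_st) = Σ W_h² (1 − n_h/N_h) p̂_h(1−p̂_h)/(n_h−1):
  stratum 1: (5600/18300)²·(1 − 224/5600)·0.098·0.902/223 = 3.56347e-05
  stratum 2: (1000/18300)²·(1 − 85/1000)·0.153·0.847/84 = 4.21516e-06
  stratum 3: (4500/18300)²·(1 − 865/4500)·0.429·0.571/864 = 1.38482e-05
  stratum 4: (5300/18300)²·(1 − 540/5300)·0.102·0.898/539 = 1.28017e-05
  stratum 5: (1900/18300)²·(1 − 111/1900)·0.640·0.360/110 = 2.12594e-05
V̂(p̂_st) = 8.77592e-05; SE = √V̂ = 0.00936799

p̂_st ≈ 0.2398, SE ≈ 0.00937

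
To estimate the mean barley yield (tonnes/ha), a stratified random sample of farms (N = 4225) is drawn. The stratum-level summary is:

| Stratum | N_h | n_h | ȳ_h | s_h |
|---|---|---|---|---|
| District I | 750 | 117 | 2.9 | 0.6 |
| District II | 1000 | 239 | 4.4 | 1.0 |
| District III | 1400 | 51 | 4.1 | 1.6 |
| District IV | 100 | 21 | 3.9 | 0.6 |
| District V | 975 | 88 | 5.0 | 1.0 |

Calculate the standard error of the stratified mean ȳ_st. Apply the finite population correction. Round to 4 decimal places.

V̂(ȳ_st) = Σ W_h² (1 − n_h/N_h) s_h²/n_h, with W_h = N_h/N and N = 4225:
  stratum District I: (750/4225)²·(1 − 117/750)·0.6²/117 = 8.18329e-05
  stratum District II: (1000/4225)²·(1 − 239/1000)·1.0²/239 = 0.000178375
  stratum District III: (1400/4225)²·(1 − 51/1400)·1.6²/51 = 0.00531076
  stratum District IV: (100/4225)²·(1 − 21/100)·0.6²/21 = 7.58677e-06
  stratum District V: (975/4225)²·(1 − 88/975)·1.0²/88 = 0.000550544
V̂(ȳ_st) = 0.00612909
SE(ȳ_st) = √0.00612909 = 0.0782885

SE(ȳ_st) ≈ 0.0783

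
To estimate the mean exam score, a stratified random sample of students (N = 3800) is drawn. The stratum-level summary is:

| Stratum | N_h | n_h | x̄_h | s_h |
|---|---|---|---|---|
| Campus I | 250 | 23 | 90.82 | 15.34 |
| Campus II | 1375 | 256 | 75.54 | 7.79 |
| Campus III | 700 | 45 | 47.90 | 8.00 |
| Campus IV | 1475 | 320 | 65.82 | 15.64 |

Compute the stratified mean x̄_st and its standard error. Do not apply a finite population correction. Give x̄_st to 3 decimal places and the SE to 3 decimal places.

x̄_st = Σ W_h x̄_h = (250·90.82 + 1375·75.54 + 700·47.90 + 1475·65.82)/3800 = 67.68079
V̂(x̄_st) = Σ W_h² s_h²/n_h, with W_h = N_h/N and N = 3800:
  stratum Campus I: (250/3800)²·15.34²/23 = 0.0442829
  stratum Campus II: (1375/3800)²·7.79²/256 = 0.0310365
  stratum Campus III: (700/3800)²·8.00²/45 = 0.048261
  stratum Campus IV: (1475/3800)²·15.64²/320 = 0.11517
V̂(x̄_st) = 0.238751
SE(x̄_st) = √0.238751 = 0.488621

x̄_st ≈ 67.681, SE ≈ 0.489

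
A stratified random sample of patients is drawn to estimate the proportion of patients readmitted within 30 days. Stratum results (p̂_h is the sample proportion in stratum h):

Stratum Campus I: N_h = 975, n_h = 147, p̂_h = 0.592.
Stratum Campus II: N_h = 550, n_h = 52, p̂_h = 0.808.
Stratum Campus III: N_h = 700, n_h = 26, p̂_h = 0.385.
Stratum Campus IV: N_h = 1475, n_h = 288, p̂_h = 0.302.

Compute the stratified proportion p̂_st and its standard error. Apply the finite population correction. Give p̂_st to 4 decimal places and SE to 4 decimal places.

p̂_st ≈ 0.4693, SE ≈ 0.0241

N = 3700; stratum weights W_h = N_h/N.
p̂_st = Σ W_h p̂_h = (975·0.592 + 550·0.808 + 700·0.385 + 1475·0.302)/3700 = 0.46934
V̂(p̂_st) = Σ W_h² (1 − n_h/N_h) p̂_h(1−p̂_h)/(n_h−1):
  stratum Campus I: (975/3700)²·(1 − 147/975)·0.592·0.408/146 = 9.75575e-05
  stratum Campus II: (550/3700)²·(1 − 52/550)·0.808·0.192/51 = 6.08599e-05
  stratum Campus III: (700/3700)²·(1 − 26/700)·0.385·0.615/25 = 0.0003264
  stratum Campus IV: (1475/3700)²·(1 − 288/1475)·0.302·0.698/287 = 9.39333e-05
V̂(p̂_st) = 0.000578751; SE = √V̂ = 0.0240572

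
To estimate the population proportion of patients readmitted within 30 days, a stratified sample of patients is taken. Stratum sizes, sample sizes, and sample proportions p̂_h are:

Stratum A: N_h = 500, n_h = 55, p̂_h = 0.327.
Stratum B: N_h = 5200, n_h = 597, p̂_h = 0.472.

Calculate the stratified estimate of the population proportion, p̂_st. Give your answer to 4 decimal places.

p̂_st ≈ 0.4593

N = 5700; stratum weights W_h = N_h/N.
p̂_st = Σ W_h p̂_h = (500·0.327 + 5200·0.472)/5700 = 0.45928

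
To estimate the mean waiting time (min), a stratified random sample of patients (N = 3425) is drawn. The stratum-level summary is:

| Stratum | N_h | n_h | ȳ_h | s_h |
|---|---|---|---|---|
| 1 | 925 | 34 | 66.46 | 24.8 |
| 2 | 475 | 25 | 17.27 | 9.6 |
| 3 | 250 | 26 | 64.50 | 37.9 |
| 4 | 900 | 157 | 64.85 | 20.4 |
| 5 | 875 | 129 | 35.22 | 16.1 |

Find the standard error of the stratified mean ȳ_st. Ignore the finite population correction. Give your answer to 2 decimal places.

V̂(ȳ_st) = Σ W_h² s_h²/n_h, with W_h = N_h/N and N = 3425:
  stratum 1: (925/3425)²·24.8²/34 = 1.31943
  stratum 2: (475/3425)²·9.6²/25 = 0.0709036
  stratum 3: (250/3425)²·37.9²/26 = 0.29435
  stratum 4: (900/3425)²·20.4²/157 = 0.183031
  stratum 5: (875/3425)²·16.1²/129 = 0.131147
V̂(ȳ_st) = 1.99886
SE(ȳ_st) = √1.99886 = 1.41381

SE(ȳ_st) ≈ 1.41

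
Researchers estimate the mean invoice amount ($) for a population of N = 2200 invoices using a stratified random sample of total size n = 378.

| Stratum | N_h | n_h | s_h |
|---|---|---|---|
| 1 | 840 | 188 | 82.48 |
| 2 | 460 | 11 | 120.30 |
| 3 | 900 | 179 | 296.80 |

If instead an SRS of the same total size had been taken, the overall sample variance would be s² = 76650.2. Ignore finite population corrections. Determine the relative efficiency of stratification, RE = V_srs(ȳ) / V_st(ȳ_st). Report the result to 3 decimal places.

V̂(ȳ_st) = Σ W_h² s_h²/n_h, with W_h = N_h/N and N = 2200:
  stratum 1: (840/2200)²·82.48²/188 = 5.27537
  stratum 2: (460/2200)²·120.30²/11 = 57.5187
  stratum 3: (900/2200)²·296.80²/179 = 82.3596
V_st = 145.154
V_srs = s²/n = 76650.2/378 = 202.778
Relative efficiency = V_srs / V_st = 202.778/145.154 = 1.3970

RE ≈ 1.397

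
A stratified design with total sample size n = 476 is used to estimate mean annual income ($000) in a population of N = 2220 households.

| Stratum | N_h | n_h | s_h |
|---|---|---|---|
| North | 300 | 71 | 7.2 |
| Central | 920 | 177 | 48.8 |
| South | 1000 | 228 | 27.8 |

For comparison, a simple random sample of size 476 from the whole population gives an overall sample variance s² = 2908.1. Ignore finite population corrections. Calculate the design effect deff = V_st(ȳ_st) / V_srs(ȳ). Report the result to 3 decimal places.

V̂(ȳ_st) = Σ W_h² s_h²/n_h, with W_h = N_h/N and N = 2220:
  stratum North: (300/2220)²·7.2²/71 = 0.0133335
  stratum Central: (920/2220)²·48.8²/177 = 2.31066
  stratum South: (1000/2220)²·27.8²/228 = 0.687779
V_st = 3.01177
V_srs = s²/n = 2908.1/476 = 6.10945
deff = V_st / V_srs = 3.01177/6.10945 = 0.4930

deff ≈ 0.493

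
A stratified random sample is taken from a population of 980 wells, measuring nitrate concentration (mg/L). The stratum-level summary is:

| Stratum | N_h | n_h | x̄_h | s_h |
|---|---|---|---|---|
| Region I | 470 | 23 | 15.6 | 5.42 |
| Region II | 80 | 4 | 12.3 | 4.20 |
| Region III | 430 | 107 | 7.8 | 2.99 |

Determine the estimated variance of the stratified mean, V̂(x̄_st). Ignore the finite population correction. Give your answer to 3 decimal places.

V̂(x̄_st) = Σ W_h² s_h²/n_h, with W_h = N_h/N and N = 980:
  stratum Region I: (470/980)²·5.42²/23 = 0.293775
  stratum Region II: (80/980)²·4.20²/4 = 0.0293878
  stratum Region III: (430/980)²·2.99²/107 = 0.0160858
V̂(x̄_st) = 0.339248

V̂(x̄_st) ≈ 0.339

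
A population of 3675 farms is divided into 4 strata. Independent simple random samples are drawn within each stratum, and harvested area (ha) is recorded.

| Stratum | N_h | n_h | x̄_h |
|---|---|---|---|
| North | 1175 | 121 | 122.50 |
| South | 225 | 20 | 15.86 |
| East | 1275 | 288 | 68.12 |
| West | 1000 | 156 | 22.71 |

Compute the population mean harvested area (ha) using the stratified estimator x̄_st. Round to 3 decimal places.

N = Σ N_h = 3675. Stratum weights W_h = N_h/N.
x̄_st = (1175·122.50 + 225·15.86 + 1275·68.12 + 1000·22.71) / 3675 = 69.95075

x̄_st ≈ 69.951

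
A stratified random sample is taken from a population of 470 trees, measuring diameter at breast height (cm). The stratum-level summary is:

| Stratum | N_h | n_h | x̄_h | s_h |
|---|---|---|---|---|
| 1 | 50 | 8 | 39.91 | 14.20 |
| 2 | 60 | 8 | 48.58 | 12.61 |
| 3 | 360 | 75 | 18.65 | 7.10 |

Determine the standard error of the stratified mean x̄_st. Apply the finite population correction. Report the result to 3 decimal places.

SE(x̄_st) ≈ 0.912

V̂(x̄_st) = Σ W_h² (1 − n_h/N_h) s_h²/n_h, with W_h = N_h/N and N = 470:
  stratum 1: (50/470)²·(1 − 8/50)·14.20²/8 = 0.239613
  stratum 2: (60/470)²·(1 − 8/60)·12.61²/8 = 0.280737
  stratum 3: (360/470)²·(1 − 75/360)·7.10²/75 = 0.312181
V̂(x̄_st) = 0.832531
SE(x̄_st) = √0.832531 = 0.912431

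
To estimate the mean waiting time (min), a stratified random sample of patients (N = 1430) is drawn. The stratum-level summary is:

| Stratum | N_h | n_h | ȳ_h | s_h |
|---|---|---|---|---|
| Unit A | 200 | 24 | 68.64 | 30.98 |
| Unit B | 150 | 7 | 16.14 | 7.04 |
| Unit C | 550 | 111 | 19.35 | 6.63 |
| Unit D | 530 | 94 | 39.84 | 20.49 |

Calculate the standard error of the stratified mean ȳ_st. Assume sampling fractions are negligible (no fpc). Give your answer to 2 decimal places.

V̂(ȳ_st) = Σ W_h² s_h²/n_h, with W_h = N_h/N and N = 1430:
  stratum Unit A: (200/1430)²·30.98²/24 = 0.782239
  stratum Unit B: (150/1430)²·7.04²/7 = 0.0779036
  stratum Unit C: (550/1430)²·6.63²/111 = 0.0585811
  stratum Unit D: (530/1430)²·20.49²/94 = 0.61353
V̂(ȳ_st) = 1.53225
SE(ȳ_st) = √1.53225 = 1.23784

SE(ȳ_st) ≈ 1.24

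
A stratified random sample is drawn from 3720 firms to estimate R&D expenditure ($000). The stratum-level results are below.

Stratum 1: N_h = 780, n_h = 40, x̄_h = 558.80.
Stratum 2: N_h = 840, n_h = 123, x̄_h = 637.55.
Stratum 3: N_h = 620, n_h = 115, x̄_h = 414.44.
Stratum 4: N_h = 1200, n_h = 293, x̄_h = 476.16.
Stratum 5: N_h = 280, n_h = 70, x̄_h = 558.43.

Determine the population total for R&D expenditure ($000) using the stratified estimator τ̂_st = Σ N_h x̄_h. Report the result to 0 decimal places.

τ̂_st ≈ 1956111

τ̂_st = Σ N_h x̄_h = 780·558.80 + 840·637.55 + 620·414.44 + 1200·476.16 + 280·558.43 = 1956111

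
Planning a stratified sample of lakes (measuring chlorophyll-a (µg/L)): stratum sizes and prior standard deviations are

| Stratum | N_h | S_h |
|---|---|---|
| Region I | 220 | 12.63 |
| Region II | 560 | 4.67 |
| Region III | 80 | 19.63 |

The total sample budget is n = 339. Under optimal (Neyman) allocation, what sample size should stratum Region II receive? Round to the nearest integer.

127

Neyman allocation: n_h = n · N_h S_h / Σ N_i S_i, with n = 339.
  stratum Region I: N_h·S_h = 220·12.63 = 2778.60
  stratum Region II: N_h·S_h = 560·4.67 = 2615.20
  stratum Region III: N_h·S_h = 80·19.63 = 1570.40
Σ N_h S_h = 6964.20
n for stratum Region II = 339·2615.20/6964.20 = 127.301 → 127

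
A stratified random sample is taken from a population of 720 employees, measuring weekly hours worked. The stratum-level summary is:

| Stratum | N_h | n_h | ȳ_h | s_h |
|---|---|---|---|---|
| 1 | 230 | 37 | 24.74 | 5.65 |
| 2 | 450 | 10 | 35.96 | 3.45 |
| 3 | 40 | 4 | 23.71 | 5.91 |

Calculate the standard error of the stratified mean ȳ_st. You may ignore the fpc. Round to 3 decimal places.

V̂(ȳ_st) = Σ W_h² s_h²/n_h, with W_h = N_h/N and N = 720:
  stratum 1: (230/720)²·5.65²/37 = 0.0880412
  stratum 2: (450/720)²·3.45²/10 = 0.464941
  stratum 3: (40/720)²·5.91²/4 = 0.0269507
V̂(ȳ_st) = 0.579933
SE(ȳ_st) = √0.579933 = 0.761534

SE(ȳ_st) ≈ 0.762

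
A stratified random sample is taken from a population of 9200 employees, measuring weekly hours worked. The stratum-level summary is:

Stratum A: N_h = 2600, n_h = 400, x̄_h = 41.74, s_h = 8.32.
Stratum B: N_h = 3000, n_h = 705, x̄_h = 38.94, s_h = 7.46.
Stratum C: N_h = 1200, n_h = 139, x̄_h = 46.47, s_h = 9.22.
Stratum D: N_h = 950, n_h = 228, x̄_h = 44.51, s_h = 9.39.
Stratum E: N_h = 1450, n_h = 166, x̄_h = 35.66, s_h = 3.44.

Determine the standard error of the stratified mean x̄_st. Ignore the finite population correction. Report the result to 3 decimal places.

V̂(x̄_st) = Σ W_h² s_h²/n_h, with W_h = N_h/N and N = 9200:
  stratum A: (2600/9200)²·8.32²/400 = 0.0138216
  stratum B: (3000/9200)²·7.46²/705 = 0.00839374
  stratum C: (1200/9200)²·9.22²/139 = 0.0104048
  stratum D: (950/9200)²·9.39²/228 = 0.00412352
  stratum E: (1450/9200)²·3.44²/166 = 0.0017708
V̂(x̄_st) = 0.0385144
SE(x̄_st) = √0.0385144 = 0.196251

SE(x̄_st) ≈ 0.196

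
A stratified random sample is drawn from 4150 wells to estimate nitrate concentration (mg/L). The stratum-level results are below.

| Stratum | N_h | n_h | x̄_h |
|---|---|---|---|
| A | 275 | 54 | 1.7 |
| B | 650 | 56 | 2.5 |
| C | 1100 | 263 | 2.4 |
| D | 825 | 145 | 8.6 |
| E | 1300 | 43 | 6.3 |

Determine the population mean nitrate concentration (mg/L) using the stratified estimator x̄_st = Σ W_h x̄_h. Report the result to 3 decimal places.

x̄_st ≈ 4.823

N = Σ N_h = 4150. Stratum weights W_h = N_h/N.
x̄_st = (275·1.7 + 650·2.5 + 1100·2.4 + 825·8.6 + 1300·6.3) / 4150 = 4.82349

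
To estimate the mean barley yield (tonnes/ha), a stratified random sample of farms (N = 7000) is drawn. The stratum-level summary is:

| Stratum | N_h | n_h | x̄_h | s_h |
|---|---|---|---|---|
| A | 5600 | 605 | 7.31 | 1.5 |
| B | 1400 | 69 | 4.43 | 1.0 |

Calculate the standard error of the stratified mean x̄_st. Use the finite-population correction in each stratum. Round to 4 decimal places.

V̂(x̄_st) = Σ W_h² (1 − n_h/N_h) s_h²/n_h, with W_h = N_h/N and N = 7000:
  stratum A: (5600/7000)²·(1 − 605/5600)·1.5²/605 = 0.00212302
  stratum B: (1400/7000)²·(1 − 69/1400)·1.0²/69 = 0.000551139
V̂(x̄_st) = 0.00267416
SE(x̄_st) = √0.00267416 = 0.0517123

SE(x̄_st) ≈ 0.0517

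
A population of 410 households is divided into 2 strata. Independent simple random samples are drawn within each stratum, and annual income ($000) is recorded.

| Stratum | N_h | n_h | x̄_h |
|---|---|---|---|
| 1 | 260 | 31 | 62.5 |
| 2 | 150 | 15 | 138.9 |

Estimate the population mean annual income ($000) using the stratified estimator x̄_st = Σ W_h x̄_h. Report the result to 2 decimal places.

x̄_st ≈ 90.45

N = Σ N_h = 410. Stratum weights W_h = N_h/N.
x̄_st = (260·62.5 + 150·138.9) / 410 = 90.4512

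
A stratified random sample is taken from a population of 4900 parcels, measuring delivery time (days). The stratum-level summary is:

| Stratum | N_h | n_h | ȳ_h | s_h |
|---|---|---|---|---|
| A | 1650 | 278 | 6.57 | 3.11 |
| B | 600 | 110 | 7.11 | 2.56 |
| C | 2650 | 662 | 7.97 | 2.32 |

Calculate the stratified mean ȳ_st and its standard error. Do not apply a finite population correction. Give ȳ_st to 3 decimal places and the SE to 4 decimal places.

ȳ_st = Σ W_h ȳ_h = (1650·6.57 + 600·7.11 + 2650·7.97)/4900 = 7.39327
V̂(ȳ_st) = Σ W_h² s_h²/n_h, with W_h = N_h/N and N = 4900:
  stratum A: (1650/4900)²·3.11²/278 = 0.00394504
  stratum B: (600/4900)²·2.56²/110 = 0.000893301
  stratum C: (2650/4900)²·2.32²/662 = 0.00237803
V̂(ȳ_st) = 0.00721637
SE(ȳ_st) = √0.00721637 = 0.0849492

ȳ_st ≈ 7.393, SE ≈ 0.0849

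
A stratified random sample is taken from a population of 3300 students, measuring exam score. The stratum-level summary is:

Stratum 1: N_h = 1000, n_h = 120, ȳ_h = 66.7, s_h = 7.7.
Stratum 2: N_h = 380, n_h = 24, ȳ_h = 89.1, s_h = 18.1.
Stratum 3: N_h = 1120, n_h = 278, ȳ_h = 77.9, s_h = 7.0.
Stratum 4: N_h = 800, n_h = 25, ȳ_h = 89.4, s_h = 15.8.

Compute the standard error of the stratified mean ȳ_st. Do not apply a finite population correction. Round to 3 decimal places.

V̂(ȳ_st) = Σ W_h² s_h²/n_h, with W_h = N_h/N and N = 3300:
  stratum 1: (1000/3300)²·7.7²/120 = 0.0453704
  stratum 2: (380/3300)²·18.1²/24 = 0.181003
  stratum 3: (1120/3300)²·7.0²/278 = 0.020303
  stratum 4: (800/3300)²·15.8²/25 = 0.586849
V̂(ȳ_st) = 0.833525
SE(ȳ_st) = √0.833525 = 0.912976

SE(ȳ_st) ≈ 0.913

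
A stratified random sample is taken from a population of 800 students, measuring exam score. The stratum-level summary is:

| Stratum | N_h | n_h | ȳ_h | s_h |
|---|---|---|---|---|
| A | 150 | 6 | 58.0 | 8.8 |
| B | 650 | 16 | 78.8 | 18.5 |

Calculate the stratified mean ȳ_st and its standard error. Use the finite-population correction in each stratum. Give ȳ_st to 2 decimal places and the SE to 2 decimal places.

ȳ_st ≈ 74.90, SE ≈ 3.77

ȳ_st = Σ W_h ȳ_h = (150·58.0 + 650·78.8)/800 = 74.90000
V̂(ȳ_st) = Σ W_h² (1 − n_h/N_h) s_h²/n_h, with W_h = N_h/N and N = 800:
  stratum A: (150/800)²·(1 − 6/150)·8.8²/6 = 0.4356
  stratum B: (650/800)²·(1 − 16/650)·18.5²/16 = 13.7736
V̂(ȳ_st) = 14.2092
SE(ȳ_st) = √14.2092 = 3.7695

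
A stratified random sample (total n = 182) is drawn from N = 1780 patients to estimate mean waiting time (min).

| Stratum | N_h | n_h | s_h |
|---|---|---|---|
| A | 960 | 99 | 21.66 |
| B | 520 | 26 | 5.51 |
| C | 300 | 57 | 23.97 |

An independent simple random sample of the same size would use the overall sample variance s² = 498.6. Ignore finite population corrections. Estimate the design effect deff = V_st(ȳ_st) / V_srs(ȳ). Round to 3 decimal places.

deff ≈ 0.644

V̂(ȳ_st) = Σ W_h² s_h²/n_h, with W_h = N_h/N and N = 1780:
  stratum A: (960/1780)²·21.66²/99 = 1.37843
  stratum B: (520/1780)²·5.51²/26 = 0.0996544
  stratum C: (300/1780)²·23.97²/57 = 0.286328
V_st = 1.76441
V_srs = s²/n = 498.6/182 = 2.73956
deff = V_st / V_srs = 1.76441/2.73956 = 0.6440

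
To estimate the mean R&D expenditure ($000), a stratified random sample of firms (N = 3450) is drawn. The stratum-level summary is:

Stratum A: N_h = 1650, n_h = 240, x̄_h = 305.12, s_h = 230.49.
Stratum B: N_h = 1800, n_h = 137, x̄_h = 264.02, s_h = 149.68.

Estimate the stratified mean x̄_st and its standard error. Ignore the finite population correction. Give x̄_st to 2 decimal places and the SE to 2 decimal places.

x̄_st = Σ W_h x̄_h = (1650·305.12 + 1800·264.02)/3450 = 283.67652
V̂(x̄_st) = Σ W_h² s_h²/n_h, with W_h = N_h/N and N = 3450:
  stratum A: (1650/3450)²·230.49²/240 = 50.6317
  stratum B: (1800/3450)²·149.68²/137 = 44.5158
V̂(x̄_st) = 95.1475
SE(x̄_st) = √95.1475 = 9.75436

x̄_st ≈ 283.68, SE ≈ 9.75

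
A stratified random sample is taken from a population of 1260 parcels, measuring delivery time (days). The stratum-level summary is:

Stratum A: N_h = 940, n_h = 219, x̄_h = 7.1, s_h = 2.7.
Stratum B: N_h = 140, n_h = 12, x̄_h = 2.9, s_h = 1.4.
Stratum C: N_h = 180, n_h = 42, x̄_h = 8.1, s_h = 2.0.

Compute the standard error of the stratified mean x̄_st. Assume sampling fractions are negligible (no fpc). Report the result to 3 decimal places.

SE(x̄_st) ≈ 0.150

V̂(x̄_st) = Σ W_h² s_h²/n_h, with W_h = N_h/N and N = 1260:
  stratum A: (940/1260)²·2.7²/219 = 0.0185267
  stratum B: (140/1260)²·1.4²/12 = 0.00201646
  stratum C: (180/1260)²·2.0²/42 = 0.00194363
V̂(x̄_st) = 0.0224868
SE(x̄_st) = √0.0224868 = 0.149956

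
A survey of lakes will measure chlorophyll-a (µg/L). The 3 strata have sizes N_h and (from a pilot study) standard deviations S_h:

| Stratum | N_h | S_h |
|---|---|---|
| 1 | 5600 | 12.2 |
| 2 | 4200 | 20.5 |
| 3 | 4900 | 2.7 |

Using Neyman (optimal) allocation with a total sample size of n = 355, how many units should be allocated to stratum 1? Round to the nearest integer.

Neyman allocation: n_h = n · N_h S_h / Σ N_i S_i, with n = 355.
  stratum 1: N_h·S_h = 5600·12.2 = 68320.00
  stratum 2: N_h·S_h = 4200·20.5 = 86100.00
  stratum 3: N_h·S_h = 4900·2.7 = 13230.00
Σ N_h S_h = 167650.00
n for stratum 1 = 355·68320.00/167650.00 = 144.668 → 145

145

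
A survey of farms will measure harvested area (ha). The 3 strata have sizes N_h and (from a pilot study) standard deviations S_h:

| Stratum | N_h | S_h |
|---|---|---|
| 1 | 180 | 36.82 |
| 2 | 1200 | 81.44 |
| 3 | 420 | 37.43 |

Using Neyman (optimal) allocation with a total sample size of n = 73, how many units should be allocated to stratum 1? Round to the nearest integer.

Neyman allocation: n_h = n · N_h S_h / Σ N_i S_i, with n = 73.
  stratum 1: N_h·S_h = 180·36.82 = 6627.60
  stratum 2: N_h·S_h = 1200·81.44 = 97728.00
  stratum 3: N_h·S_h = 420·37.43 = 15720.60
Σ N_h S_h = 120076.20
n for stratum 1 = 73·6627.60/120076.20 = 4.029 → 4

4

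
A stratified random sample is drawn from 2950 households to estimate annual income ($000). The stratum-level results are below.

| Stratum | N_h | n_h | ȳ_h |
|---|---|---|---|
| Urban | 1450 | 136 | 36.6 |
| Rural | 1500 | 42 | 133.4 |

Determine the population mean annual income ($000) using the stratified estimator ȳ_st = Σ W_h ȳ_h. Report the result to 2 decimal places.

ȳ_st ≈ 85.82

N = Σ N_h = 2950. Stratum weights W_h = N_h/N.
ȳ_st = (1450·36.6 + 1500·133.4) / 2950 = 85.8203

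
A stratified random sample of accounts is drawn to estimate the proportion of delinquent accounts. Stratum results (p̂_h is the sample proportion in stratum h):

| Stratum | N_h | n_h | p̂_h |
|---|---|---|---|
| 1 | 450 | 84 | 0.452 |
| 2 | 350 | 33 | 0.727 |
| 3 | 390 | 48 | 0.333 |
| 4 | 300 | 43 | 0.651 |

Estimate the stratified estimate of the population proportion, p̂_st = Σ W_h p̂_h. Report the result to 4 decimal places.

N = 1490; stratum weights W_h = N_h/N.
p̂_st = Σ W_h p̂_h = (450·0.452 + 350·0.727 + 390·0.333 + 300·0.651)/1490 = 0.52552

p̂_st ≈ 0.5255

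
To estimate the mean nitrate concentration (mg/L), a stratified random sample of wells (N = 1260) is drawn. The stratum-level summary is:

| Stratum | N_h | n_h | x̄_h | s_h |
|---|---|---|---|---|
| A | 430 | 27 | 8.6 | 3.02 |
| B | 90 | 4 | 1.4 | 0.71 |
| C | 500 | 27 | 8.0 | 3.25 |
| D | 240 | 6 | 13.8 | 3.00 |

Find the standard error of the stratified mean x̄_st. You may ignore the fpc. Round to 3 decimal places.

V̂(x̄_st) = Σ W_h² s_h²/n_h, with W_h = N_h/N and N = 1260:
  stratum A: (430/1260)²·3.02²/27 = 0.039341
  stratum B: (90/1260)²·0.71²/4 = 0.000642985
  stratum C: (500/1260)²·3.25²/27 = 0.061603
  stratum D: (240/1260)²·3.00²/6 = 0.0544218
V̂(x̄_st) = 0.156009
SE(x̄_st) = √0.156009 = 0.394979

SE(x̄_st) ≈ 0.395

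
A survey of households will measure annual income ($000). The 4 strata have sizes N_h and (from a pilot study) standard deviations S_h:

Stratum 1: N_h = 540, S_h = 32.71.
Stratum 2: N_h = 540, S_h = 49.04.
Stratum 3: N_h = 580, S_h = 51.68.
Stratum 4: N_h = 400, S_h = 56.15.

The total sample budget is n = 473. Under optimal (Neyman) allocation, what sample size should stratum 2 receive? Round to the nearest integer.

130

Neyman allocation: n_h = n · N_h S_h / Σ N_i S_i, with n = 473.
  stratum 1: N_h·S_h = 540·32.71 = 17663.40
  stratum 2: N_h·S_h = 540·49.04 = 26481.60
  stratum 3: N_h·S_h = 580·51.68 = 29974.40
  stratum 4: N_h·S_h = 400·56.15 = 22460.00
Σ N_h S_h = 96579.40
n for stratum 2 = 473·26481.60/96579.40 = 129.694 → 130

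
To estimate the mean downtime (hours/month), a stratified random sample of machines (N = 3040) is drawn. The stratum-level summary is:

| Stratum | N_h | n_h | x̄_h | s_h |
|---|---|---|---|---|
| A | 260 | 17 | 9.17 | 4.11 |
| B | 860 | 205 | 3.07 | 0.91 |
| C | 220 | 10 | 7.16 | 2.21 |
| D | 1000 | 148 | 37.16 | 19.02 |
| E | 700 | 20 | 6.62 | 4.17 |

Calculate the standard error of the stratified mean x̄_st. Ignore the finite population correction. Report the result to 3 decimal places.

V̂(x̄_st) = Σ W_h² s_h²/n_h, with W_h = N_h/N and N = 3040:
  stratum A: (260/3040)²·4.11²/17 = 0.00726832
  stratum B: (860/3040)²·0.91²/205 = 0.00032328
  stratum C: (220/3040)²·2.21²/10 = 0.0025579
  stratum D: (1000/3040)²·19.02²/148 = 0.264492
  stratum E: (700/3040)²·4.17²/20 = 0.0460989
V̂(x̄_st) = 0.32074
SE(x̄_st) = √0.32074 = 0.566339

SE(x̄_st) ≈ 0.566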